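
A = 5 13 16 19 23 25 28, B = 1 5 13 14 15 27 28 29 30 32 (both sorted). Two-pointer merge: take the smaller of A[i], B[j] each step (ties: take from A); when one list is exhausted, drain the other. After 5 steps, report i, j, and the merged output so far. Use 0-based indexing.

i=2, j=3, merged so far=[1, 5, 5, 13, 13]

i=0 j=0: A[i]=5>B[j]=1 take 1, j++
i=0 j=1: A[i]=5<=B[j]=5 take 5, i++
i=1 j=1: A[i]=13>B[j]=5 take 5, j++
i=1 j=2: A[i]=13<=B[j]=13 take 13, i++
i=2 j=2: A[i]=16>B[j]=13 take 13, j++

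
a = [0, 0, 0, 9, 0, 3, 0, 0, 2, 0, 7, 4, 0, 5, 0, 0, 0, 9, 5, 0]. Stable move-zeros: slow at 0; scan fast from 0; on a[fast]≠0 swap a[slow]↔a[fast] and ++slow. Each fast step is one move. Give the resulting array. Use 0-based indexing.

[9, 3, 2, 7, 4, 5, 9, 5, 0, 0, 0, 0, 0, 0, 0, 0, 0, 0, 0, 0]

slow=0 fast=0: a[fast]=0, fast++
slow=0 fast=1: a[fast]=0, fast++
slow=0 fast=2: a[fast]=0, fast++
slow=0 fast=3: a[fast]=9≠0 swap→a[0]=9, slow++,fast++
slow=1 fast=4: a[fast]=0, fast++
slow=1 fast=5: a[fast]=3≠0 swap→a[1]=3, slow++,fast++
slow=2 fast=6: a[fast]=0, fast++
slow=2 fast=7: a[fast]=0, fast++
slow=2 fast=8: a[fast]=2≠0 swap→a[2]=2, slow++,fast++
slow=3 fast=9: a[fast]=0, fast++
slow=3 fast=10: a[fast]=7≠0 swap→a[3]=7, slow++,fast++
slow=4 fast=11: a[fast]=4≠0 swap→a[4]=4, slow++,fast++
slow=5 fast=12: a[fast]=0, fast++
slow=5 fast=13: a[fast]=5≠0 swap→a[5]=5, slow++,fast++
slow=6 fast=14: a[fast]=0, fast++
slow=6 fast=15: a[fast]=0, fast++
slow=6 fast=16: a[fast]=0, fast++
slow=6 fast=17: a[fast]=9≠0 swap→a[6]=9, slow++,fast++
slow=7 fast=18: a[fast]=5≠0 swap→a[7]=5, slow++,fast++
slow=8 fast=19: a[fast]=0, fast++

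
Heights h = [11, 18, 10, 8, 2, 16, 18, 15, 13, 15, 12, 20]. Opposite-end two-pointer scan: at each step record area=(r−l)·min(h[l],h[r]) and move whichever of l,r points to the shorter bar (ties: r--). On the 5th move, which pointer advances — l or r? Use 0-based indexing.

l

l=0 r=11: min(11,20)*11=121 best=121 *, l++
l=1 r=11: min(18,20)*10=180 best=180 *, l++
l=2 r=11: min(10,20)*9=90 best=180, l++
l=3 r=11: min(8,20)*8=64 best=180, l++
l=4 r=11: min(2,20)*7=14 best=180, l++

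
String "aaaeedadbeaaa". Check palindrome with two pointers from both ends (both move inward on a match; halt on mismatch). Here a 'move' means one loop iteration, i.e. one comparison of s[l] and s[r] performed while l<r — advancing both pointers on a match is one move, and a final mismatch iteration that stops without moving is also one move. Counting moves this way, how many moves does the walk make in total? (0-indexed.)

5 moves

[0,12] 'a'=='a' → l++,r--
[1,11] 'a'=='a' → l++,r--
[2,10] 'a'=='a' → l++,r--
[3,9] 'e'=='e' → l++,r--
[4,8] 'e'!='b' → stop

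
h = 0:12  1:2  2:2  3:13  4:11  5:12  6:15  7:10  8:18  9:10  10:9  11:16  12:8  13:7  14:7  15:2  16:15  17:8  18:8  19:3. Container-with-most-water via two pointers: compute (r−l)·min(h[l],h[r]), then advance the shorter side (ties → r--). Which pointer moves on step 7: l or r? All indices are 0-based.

l

l=0 r=19: min(12,3)*19=57 best=57 *, r--
l=0 r=18: min(12,8)*18=144 best=144 *, r--
l=0 r=17: min(12,8)*17=136 best=144, r--
l=0 r=16: min(12,15)*16=192 best=192 *, l++
l=1 r=16: min(2,15)*15=30 best=192, l++
l=2 r=16: min(2,15)*14=28 best=192, l++
l=3 r=16: min(13,15)*13=169 best=192, l++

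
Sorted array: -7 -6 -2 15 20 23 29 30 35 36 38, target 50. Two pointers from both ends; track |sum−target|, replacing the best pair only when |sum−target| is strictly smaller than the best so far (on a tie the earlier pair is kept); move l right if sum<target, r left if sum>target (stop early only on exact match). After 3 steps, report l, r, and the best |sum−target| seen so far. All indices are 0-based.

l=0 r=10: -7+38=31 d=19 *, l++
l=1 r=10: -6+38=32 d=18 *, l++
l=2 r=10: -2+38=36 d=14 *, l++

l=3, r=10, best |Δ|=14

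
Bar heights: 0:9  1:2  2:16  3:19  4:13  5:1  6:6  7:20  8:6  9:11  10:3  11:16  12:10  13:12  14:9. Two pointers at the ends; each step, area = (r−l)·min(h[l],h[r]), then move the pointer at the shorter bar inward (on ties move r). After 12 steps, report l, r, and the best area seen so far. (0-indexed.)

l=5, r=7, best area=144

l=0 r=14: min(9,9)*14=126 best=126 *, r--
l=0 r=13: min(9,12)*13=117 best=126, l++
l=1 r=13: min(2,12)*12=24 best=126, l++
l=2 r=13: min(16,12)*11=132 best=132 *, r--
l=2 r=12: min(16,10)*10=100 best=132, r--
l=2 r=11: min(16,16)*9=144 best=144 *, r--
l=2 r=10: min(16,3)*8=24 best=144, r--
l=2 r=9: min(16,11)*7=77 best=144, r--
l=2 r=8: min(16,6)*6=36 best=144, r--
l=2 r=7: min(16,20)*5=80 best=144, l++
l=3 r=7: min(19,20)*4=76 best=144, l++
l=4 r=7: min(13,20)*3=39 best=144, l++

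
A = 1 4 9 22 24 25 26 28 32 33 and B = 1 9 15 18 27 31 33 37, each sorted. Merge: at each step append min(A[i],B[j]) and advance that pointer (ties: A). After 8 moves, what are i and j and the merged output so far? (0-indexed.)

i=4, j=4, merged so far=[1, 1, 4, 9, 9, 15, 18, 22]

[i=0,j=0] A[i]=1<=B[j]=1 take 1 → i++
[i=1,j=0] A[i]=4>B[j]=1 take 1 → j++
[i=1,j=1] A[i]=4<=B[j]=9 take 4 → i++
[i=2,j=1] A[i]=9<=B[j]=9 take 9 → i++
[i=3,j=1] A[i]=22>B[j]=9 take 9 → j++
[i=3,j=2] A[i]=22>B[j]=15 take 15 → j++
[i=3,j=3] A[i]=22>B[j]=18 take 18 → j++
[i=3,j=4] A[i]=22<=B[j]=27 take 22 → i++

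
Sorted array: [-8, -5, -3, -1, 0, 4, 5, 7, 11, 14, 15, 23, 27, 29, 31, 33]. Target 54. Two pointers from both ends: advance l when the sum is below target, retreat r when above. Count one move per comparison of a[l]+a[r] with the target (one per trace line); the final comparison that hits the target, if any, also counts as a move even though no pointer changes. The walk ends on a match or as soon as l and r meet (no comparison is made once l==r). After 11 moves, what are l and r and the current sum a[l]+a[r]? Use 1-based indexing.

l=12, r=16, sum=56

[1,16] -8+33=25 <54 → l++
[2,16] -5+33=28 <54 → l++
[3,16] -3+33=30 <54 → l++
[4,16] -1+33=32 <54 → l++
[5,16] 0+33=33 <54 → l++
[6,16] 4+33=37 <54 → l++
[7,16] 5+33=38 <54 → l++
[8,16] 7+33=40 <54 → l++
[9,16] 11+33=44 <54 → l++
[10,16] 14+33=47 <54 → l++
[11,16] 15+33=48 <54 → l++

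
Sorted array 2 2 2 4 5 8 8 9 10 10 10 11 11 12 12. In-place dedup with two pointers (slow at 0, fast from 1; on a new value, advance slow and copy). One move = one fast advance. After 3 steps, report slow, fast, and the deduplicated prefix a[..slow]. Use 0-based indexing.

slow=0 fast=1: a[fast]=2=a[slow] dup, fast++
slow=0 fast=2: a[fast]=2=a[slow] dup, fast++
slow=0 fast=3: a[fast]=4≠a[slow]=2 write a[1]=4, slow++,fast++

slow=1, fast=4, prefix=[2, 4]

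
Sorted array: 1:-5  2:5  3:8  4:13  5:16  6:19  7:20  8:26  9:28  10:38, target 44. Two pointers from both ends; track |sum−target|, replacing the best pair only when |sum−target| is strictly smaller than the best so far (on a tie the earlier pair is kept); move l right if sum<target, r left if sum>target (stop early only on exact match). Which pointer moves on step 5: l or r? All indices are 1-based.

l=1 r=10: -5+38=33 d=11 *, l++
l=2 r=10: 5+38=43 d=1 *, l++
l=3 r=10: 8+38=46 d=2, r--
l=3 r=9: 8+28=36 d=8, l++
l=4 r=9: 13+28=41 d=3, l++

l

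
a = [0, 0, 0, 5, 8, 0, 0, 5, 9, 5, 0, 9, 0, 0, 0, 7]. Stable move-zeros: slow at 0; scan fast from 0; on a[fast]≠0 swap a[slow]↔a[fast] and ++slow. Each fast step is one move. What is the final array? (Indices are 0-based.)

(s=0,f=0) a[fast]=0 → fast++
(s=0,f=1) a[fast]=0 → fast++
(s=0,f=2) a[fast]=0 → fast++
(s=0,f=3) a[fast]=5≠0 swap→a[0]=5 → slow++,fast++
(s=1,f=4) a[fast]=8≠0 swap→a[1]=8 → slow++,fast++
(s=2,f=5) a[fast]=0 → fast++
(s=2,f=6) a[fast]=0 → fast++
(s=2,f=7) a[fast]=5≠0 swap→a[2]=5 → slow++,fast++
(s=3,f=8) a[fast]=9≠0 swap→a[3]=9 → slow++,fast++
(s=4,f=9) a[fast]=5≠0 swap→a[4]=5 → slow++,fast++
(s=5,f=10) a[fast]=0 → fast++
(s=5,f=11) a[fast]=9≠0 swap→a[5]=9 → slow++,fast++
(s=6,f=12) a[fast]=0 → fast++
(s=6,f=13) a[fast]=0 → fast++
(s=6,f=14) a[fast]=0 → fast++
(s=6,f=15) a[fast]=7≠0 swap→a[6]=7 → slow++,fast++

[5, 8, 5, 9, 5, 9, 7, 0, 0, 0, 0, 0, 0, 0, 0, 0]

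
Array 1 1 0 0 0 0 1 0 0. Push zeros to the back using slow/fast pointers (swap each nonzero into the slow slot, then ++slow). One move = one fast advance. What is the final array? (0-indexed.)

(s=0,f=0) a[fast]=1≠0 swap→a[0]=1 → slow++,fast++
(s=1,f=1) a[fast]=1≠0 swap→a[1]=1 → slow++,fast++
(s=2,f=2) a[fast]=0 → fast++
(s=2,f=3) a[fast]=0 → fast++
(s=2,f=4) a[fast]=0 → fast++
(s=2,f=5) a[fast]=0 → fast++
(s=2,f=6) a[fast]=1≠0 swap→a[2]=1 → slow++,fast++
(s=3,f=7) a[fast]=0 → fast++
(s=3,f=8) a[fast]=0 → fast++

[1, 1, 1, 0, 0, 0, 0, 0, 0]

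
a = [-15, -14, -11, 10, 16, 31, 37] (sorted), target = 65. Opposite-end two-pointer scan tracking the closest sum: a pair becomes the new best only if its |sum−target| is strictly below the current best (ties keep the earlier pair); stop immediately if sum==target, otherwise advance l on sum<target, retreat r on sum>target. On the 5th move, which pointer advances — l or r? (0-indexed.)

l

l=0 r=6: -15+37=22 d=43 *, l++
l=1 r=6: -14+37=23 d=42 *, l++
l=2 r=6: -11+37=26 d=39 *, l++
l=3 r=6: 10+37=47 d=18 *, l++
l=4 r=6: 16+37=53 d=12 *, l++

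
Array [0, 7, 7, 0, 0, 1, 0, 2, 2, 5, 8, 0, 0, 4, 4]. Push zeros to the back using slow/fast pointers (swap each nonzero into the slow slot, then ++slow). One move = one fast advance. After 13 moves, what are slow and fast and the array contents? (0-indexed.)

slow=7, fast=13, a=[7, 7, 1, 2, 2, 5, 8, 0, 0, 0, 0, 0, 0, 4, 4]

slow=0 fast=0: a[fast]=0, fast++
slow=0 fast=1: a[fast]=7≠0 swap→a[0]=7, slow++,fast++
slow=1 fast=2: a[fast]=7≠0 swap→a[1]=7, slow++,fast++
slow=2 fast=3: a[fast]=0, fast++
slow=2 fast=4: a[fast]=0, fast++
slow=2 fast=5: a[fast]=1≠0 swap→a[2]=1, slow++,fast++
slow=3 fast=6: a[fast]=0, fast++
slow=3 fast=7: a[fast]=2≠0 swap→a[3]=2, slow++,fast++
slow=4 fast=8: a[fast]=2≠0 swap→a[4]=2, slow++,fast++
slow=5 fast=9: a[fast]=5≠0 swap→a[5]=5, slow++,fast++
slow=6 fast=10: a[fast]=8≠0 swap→a[6]=8, slow++,fast++
slow=7 fast=11: a[fast]=0, fast++
slow=7 fast=12: a[fast]=0, fast++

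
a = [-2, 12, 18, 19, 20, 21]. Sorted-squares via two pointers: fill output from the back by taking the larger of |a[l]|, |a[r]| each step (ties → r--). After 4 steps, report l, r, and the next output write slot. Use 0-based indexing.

[0,5] |-2|<=|21| out[5]=441 → r--
[0,4] |-2|<=|20| out[4]=400 → r--
[0,3] |-2|<=|19| out[3]=361 → r--
[0,2] |-2|<=|18| out[2]=324 → r--

l=0, r=1, next write slot=1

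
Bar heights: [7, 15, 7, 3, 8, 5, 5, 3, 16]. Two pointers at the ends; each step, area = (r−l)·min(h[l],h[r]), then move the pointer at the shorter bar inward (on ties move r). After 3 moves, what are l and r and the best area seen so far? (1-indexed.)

l=4, r=9, best area=105

[1,9] min(7,16)*8=56 best=56 * → l++
[2,9] min(15,16)*7=105 best=105 * → l++
[3,9] min(7,16)*6=42 best=105 → l++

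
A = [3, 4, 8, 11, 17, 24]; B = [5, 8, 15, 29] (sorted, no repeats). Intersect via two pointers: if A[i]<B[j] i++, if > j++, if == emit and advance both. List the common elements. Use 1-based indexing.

i=1 j=1: 3<5, i++
i=2 j=1: 4<5, i++
i=3 j=1: 8>5, j++
i=3 j=2: 8==8 emit, i++,j++
i=4 j=3: 11<15, i++
i=5 j=3: 17>15, j++
i=5 j=4: 17<29, i++
i=6 j=4: 24<29, i++

intersection = [8]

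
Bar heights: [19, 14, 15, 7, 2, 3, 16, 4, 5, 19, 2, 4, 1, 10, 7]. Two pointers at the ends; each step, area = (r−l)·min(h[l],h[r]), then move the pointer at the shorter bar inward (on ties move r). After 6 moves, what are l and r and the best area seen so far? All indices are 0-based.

[0,14] min(19,7)*14=98 best=98 * → r--
[0,13] min(19,10)*13=130 best=130 * → r--
[0,12] min(19,1)*12=12 best=130 → r--
[0,11] min(19,4)*11=44 best=130 → r--
[0,10] min(19,2)*10=20 best=130 → r--
[0,9] min(19,19)*9=171 best=171 * → r--

l=0, r=8, best area=171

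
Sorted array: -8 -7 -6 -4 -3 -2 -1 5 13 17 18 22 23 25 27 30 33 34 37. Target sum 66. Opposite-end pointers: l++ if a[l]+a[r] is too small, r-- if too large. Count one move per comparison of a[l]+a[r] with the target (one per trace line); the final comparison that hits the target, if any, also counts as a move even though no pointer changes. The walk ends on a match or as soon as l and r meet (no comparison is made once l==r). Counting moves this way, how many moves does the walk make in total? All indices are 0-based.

l=0 r=18: -8+37=29 <66, l++
l=1 r=18: -7+37=30 <66, l++
l=2 r=18: -6+37=31 <66, l++
l=3 r=18: -4+37=33 <66, l++
l=4 r=18: -3+37=34 <66, l++
l=5 r=18: -2+37=35 <66, l++
l=6 r=18: -1+37=36 <66, l++
l=7 r=18: 5+37=42 <66, l++
l=8 r=18: 13+37=50 <66, l++
l=9 r=18: 17+37=54 <66, l++
l=10 r=18: 18+37=55 <66, l++
l=11 r=18: 22+37=59 <66, l++
l=12 r=18: 23+37=60 <66, l++
l=13 r=18: 25+37=62 <66, l++
l=14 r=18: 27+37=64 <66, l++
l=15 r=18: 30+37=67 >66, r--
l=15 r=17: 30+34=64 <66, l++
l=16 r=17: 33+34=67 >66, r--

18 moves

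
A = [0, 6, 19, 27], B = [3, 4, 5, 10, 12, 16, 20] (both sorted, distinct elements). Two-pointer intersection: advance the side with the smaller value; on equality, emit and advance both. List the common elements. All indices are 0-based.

intersection = []

i=0 j=0: 0<3, i++
i=1 j=0: 6>3, j++
i=1 j=1: 6>4, j++
i=1 j=2: 6>5, j++
i=1 j=3: 6<10, i++
i=2 j=3: 19>10, j++
i=2 j=4: 19>12, j++
i=2 j=5: 19>16, j++
i=2 j=6: 19<20, i++
i=3 j=6: 27>20, j++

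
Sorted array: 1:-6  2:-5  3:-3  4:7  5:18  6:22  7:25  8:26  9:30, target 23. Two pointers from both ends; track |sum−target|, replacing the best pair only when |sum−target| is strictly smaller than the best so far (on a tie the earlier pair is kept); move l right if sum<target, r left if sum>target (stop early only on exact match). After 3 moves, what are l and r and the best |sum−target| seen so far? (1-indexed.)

l=3, r=8, best |Δ|=1

l=1 r=9: -6+30=24 d=1 *, r--
l=1 r=8: -6+26=20 d=3, l++
l=2 r=8: -5+26=21 d=2, l++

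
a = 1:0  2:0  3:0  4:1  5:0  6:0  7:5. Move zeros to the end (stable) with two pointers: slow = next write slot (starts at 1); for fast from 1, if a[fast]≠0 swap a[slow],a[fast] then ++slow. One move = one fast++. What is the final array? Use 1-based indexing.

(s=1,f=1) a[fast]=0 → fast++
(s=1,f=2) a[fast]=0 → fast++
(s=1,f=3) a[fast]=0 → fast++
(s=1,f=4) a[fast]=1≠0 swap→a[1]=1 → slow++,fast++
(s=2,f=5) a[fast]=0 → fast++
(s=2,f=6) a[fast]=0 → fast++
(s=2,f=7) a[fast]=5≠0 swap→a[2]=5 → slow++,fast++

[1, 5, 0, 0, 0, 0, 0]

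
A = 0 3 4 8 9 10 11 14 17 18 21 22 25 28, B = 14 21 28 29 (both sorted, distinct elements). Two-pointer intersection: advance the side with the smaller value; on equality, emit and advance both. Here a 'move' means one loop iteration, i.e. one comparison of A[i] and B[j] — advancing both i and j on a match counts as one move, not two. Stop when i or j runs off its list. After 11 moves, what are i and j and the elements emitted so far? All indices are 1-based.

i=12, j=3, emitted=[14, 21]

[i=1,j=1] 0<14 → i++
[i=2,j=1] 3<14 → i++
[i=3,j=1] 4<14 → i++
[i=4,j=1] 8<14 → i++
[i=5,j=1] 9<14 → i++
[i=6,j=1] 10<14 → i++
[i=7,j=1] 11<14 → i++
[i=8,j=1] 14==14 emit → i++,j++
[i=9,j=2] 17<21 → i++
[i=10,j=2] 18<21 → i++
[i=11,j=2] 21==21 emit → i++,j++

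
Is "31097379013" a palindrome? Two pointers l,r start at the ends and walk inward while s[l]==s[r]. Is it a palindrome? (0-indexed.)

l=0 r=10: '3'=='3', l++,r--
l=1 r=9: '1'=='1', l++,r--
l=2 r=8: '0'=='0', l++,r--
l=3 r=7: '9'=='9', l++,r--
l=4 r=6: '7'=='7', l++,r--

palindrome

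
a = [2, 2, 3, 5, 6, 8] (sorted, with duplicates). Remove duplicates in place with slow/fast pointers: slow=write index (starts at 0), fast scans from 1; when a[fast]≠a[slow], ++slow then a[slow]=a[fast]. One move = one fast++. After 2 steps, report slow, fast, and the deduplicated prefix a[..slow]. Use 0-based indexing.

slow=1, fast=3, prefix=[2, 3]

slow=0 fast=1: a[fast]=2=a[slow] dup, fast++
slow=0 fast=2: a[fast]=3≠a[slow]=2 write a[1]=3, slow++,fast++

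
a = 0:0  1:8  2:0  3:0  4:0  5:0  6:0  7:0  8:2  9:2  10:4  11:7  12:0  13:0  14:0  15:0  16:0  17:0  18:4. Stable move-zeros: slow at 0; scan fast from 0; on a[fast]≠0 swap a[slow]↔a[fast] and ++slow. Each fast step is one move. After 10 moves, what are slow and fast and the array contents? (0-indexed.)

(s=0,f=0) a[fast]=0 → fast++
(s=0,f=1) a[fast]=8≠0 swap→a[0]=8 → slow++,fast++
(s=1,f=2) a[fast]=0 → fast++
(s=1,f=3) a[fast]=0 → fast++
(s=1,f=4) a[fast]=0 → fast++
(s=1,f=5) a[fast]=0 → fast++
(s=1,f=6) a[fast]=0 → fast++
(s=1,f=7) a[fast]=0 → fast++
(s=1,f=8) a[fast]=2≠0 swap→a[1]=2 → slow++,fast++
(s=2,f=9) a[fast]=2≠0 swap→a[2]=2 → slow++,fast++

slow=3, fast=10, a=[8, 2, 2, 0, 0, 0, 0, 0, 0, 0, 4, 7, 0, 0, 0, 0, 0, 0, 4]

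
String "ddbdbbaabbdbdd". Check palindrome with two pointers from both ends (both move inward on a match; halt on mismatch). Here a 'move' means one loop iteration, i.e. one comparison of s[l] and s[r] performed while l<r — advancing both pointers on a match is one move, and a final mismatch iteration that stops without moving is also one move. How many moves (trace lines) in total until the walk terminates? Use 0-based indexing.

[0,13] 'd'=='d' → l++,r--
[1,12] 'd'=='d' → l++,r--
[2,11] 'b'=='b' → l++,r--
[3,10] 'd'=='d' → l++,r--
[4,9] 'b'=='b' → l++,r--
[5,8] 'b'=='b' → l++,r--
[6,7] 'a'=='a' → l++,r--

7 moves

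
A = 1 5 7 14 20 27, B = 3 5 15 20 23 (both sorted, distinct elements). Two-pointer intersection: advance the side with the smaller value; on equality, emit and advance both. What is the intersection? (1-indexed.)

intersection = [5, 20]

i=1 j=1: 1<3, i++
i=2 j=1: 5>3, j++
i=2 j=2: 5==5 emit, i++,j++
i=3 j=3: 7<15, i++
i=4 j=3: 14<15, i++
i=5 j=3: 20>15, j++
i=5 j=4: 20==20 emit, i++,j++
i=6 j=5: 27>23, j++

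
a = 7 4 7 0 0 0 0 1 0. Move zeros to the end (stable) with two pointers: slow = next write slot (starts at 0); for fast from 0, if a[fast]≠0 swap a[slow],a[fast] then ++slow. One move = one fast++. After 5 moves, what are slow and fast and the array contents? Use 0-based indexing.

slow=3, fast=5, a=[7, 4, 7, 0, 0, 0, 0, 1, 0]

(s=0,f=0) a[fast]=7≠0 swap→a[0]=7 → slow++,fast++
(s=1,f=1) a[fast]=4≠0 swap→a[1]=4 → slow++,fast++
(s=2,f=2) a[fast]=7≠0 swap→a[2]=7 → slow++,fast++
(s=3,f=3) a[fast]=0 → fast++
(s=3,f=4) a[fast]=0 → fast++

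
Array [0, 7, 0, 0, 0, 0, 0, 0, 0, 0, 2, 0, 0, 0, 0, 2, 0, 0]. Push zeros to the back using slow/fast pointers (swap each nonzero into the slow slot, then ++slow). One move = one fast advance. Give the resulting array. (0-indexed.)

slow=0 fast=0: a[fast]=0, fast++
slow=0 fast=1: a[fast]=7≠0 swap→a[0]=7, slow++,fast++
slow=1 fast=2: a[fast]=0, fast++
slow=1 fast=3: a[fast]=0, fast++
slow=1 fast=4: a[fast]=0, fast++
slow=1 fast=5: a[fast]=0, fast++
slow=1 fast=6: a[fast]=0, fast++
slow=1 fast=7: a[fast]=0, fast++
slow=1 fast=8: a[fast]=0, fast++
slow=1 fast=9: a[fast]=0, fast++
slow=1 fast=10: a[fast]=2≠0 swap→a[1]=2, slow++,fast++
slow=2 fast=11: a[fast]=0, fast++
slow=2 fast=12: a[fast]=0, fast++
slow=2 fast=13: a[fast]=0, fast++
slow=2 fast=14: a[fast]=0, fast++
slow=2 fast=15: a[fast]=2≠0 swap→a[2]=2, slow++,fast++
slow=3 fast=16: a[fast]=0, fast++
slow=3 fast=17: a[fast]=0, fast++

[7, 2, 2, 0, 0, 0, 0, 0, 0, 0, 0, 0, 0, 0, 0, 0, 0, 0]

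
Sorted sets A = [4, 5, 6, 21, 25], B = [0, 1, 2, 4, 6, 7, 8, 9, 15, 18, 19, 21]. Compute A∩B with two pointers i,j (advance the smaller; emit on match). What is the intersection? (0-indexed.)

intersection = [4, 6, 21]

i=0 j=0: 4>0, j++
i=0 j=1: 4>1, j++
i=0 j=2: 4>2, j++
i=0 j=3: 4==4 emit, i++,j++
i=1 j=4: 5<6, i++
i=2 j=4: 6==6 emit, i++,j++
i=3 j=5: 21>7, j++
i=3 j=6: 21>8, j++
i=3 j=7: 21>9, j++
i=3 j=8: 21>15, j++
i=3 j=9: 21>18, j++
i=3 j=10: 21>19, j++
i=3 j=11: 21==21 emit, i++,j++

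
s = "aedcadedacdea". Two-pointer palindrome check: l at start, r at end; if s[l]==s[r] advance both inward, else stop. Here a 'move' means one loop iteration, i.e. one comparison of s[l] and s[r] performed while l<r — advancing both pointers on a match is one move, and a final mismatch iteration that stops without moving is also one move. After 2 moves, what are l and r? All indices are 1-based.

l=3, r=11

[1,13] 'a'=='a' → l++,r--
[2,12] 'e'=='e' → l++,r--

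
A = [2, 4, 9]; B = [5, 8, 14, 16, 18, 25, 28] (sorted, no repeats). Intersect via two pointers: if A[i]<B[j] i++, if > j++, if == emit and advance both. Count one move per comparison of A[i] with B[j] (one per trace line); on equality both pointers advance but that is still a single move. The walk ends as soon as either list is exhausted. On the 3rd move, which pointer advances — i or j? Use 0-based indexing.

j

[i=0,j=0] 2<5 → i++
[i=1,j=0] 4<5 → i++
[i=2,j=0] 9>5 → j++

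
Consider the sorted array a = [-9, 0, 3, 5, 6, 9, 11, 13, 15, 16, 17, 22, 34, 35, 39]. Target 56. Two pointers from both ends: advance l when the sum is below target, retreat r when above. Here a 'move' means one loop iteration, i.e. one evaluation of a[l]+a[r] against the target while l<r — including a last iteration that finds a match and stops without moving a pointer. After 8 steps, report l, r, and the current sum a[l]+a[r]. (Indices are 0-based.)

[0,14] -9+39=30 <56 → l++
[1,14] 0+39=39 <56 → l++
[2,14] 3+39=42 <56 → l++
[3,14] 5+39=44 <56 → l++
[4,14] 6+39=45 <56 → l++
[5,14] 9+39=48 <56 → l++
[6,14] 11+39=50 <56 → l++
[7,14] 13+39=52 <56 → l++

l=8, r=14, sum=54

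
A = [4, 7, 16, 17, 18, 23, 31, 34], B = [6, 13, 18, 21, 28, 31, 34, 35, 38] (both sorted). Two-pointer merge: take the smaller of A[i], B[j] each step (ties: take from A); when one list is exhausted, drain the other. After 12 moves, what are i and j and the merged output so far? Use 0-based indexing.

i=7, j=5, merged so far=[4, 6, 7, 13, 16, 17, 18, 18, 21, 23, 28, 31]

[i=0,j=0] A[i]=4<=B[j]=6 take 4 → i++
[i=1,j=0] A[i]=7>B[j]=6 take 6 → j++
[i=1,j=1] A[i]=7<=B[j]=13 take 7 → i++
[i=2,j=1] A[i]=16>B[j]=13 take 13 → j++
[i=2,j=2] A[i]=16<=B[j]=18 take 16 → i++
[i=3,j=2] A[i]=17<=B[j]=18 take 17 → i++
[i=4,j=2] A[i]=18<=B[j]=18 take 18 → i++
[i=5,j=2] A[i]=23>B[j]=18 take 18 → j++
[i=5,j=3] A[i]=23>B[j]=21 take 21 → j++
[i=5,j=4] A[i]=23<=B[j]=28 take 23 → i++
[i=6,j=4] A[i]=31>B[j]=28 take 28 → j++
[i=6,j=5] A[i]=31<=B[j]=31 take 31 → i++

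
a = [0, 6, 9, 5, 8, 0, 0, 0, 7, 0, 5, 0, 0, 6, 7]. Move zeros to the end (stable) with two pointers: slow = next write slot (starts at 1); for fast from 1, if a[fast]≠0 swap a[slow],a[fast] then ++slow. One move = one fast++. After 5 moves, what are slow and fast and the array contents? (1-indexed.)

slow=5, fast=6, a=[6, 9, 5, 8, 0, 0, 0, 0, 7, 0, 5, 0, 0, 6, 7]

(s=1,f=1) a[fast]=0 → fast++
(s=1,f=2) a[fast]=6≠0 swap→a[1]=6 → slow++,fast++
(s=2,f=3) a[fast]=9≠0 swap→a[2]=9 → slow++,fast++
(s=3,f=4) a[fast]=5≠0 swap→a[3]=5 → slow++,fast++
(s=4,f=5) a[fast]=8≠0 swap→a[4]=8 → slow++,fast++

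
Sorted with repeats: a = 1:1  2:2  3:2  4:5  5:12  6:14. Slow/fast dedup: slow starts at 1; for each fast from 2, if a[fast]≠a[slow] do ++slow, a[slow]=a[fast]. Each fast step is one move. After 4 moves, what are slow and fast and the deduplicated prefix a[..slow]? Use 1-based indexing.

(s=1,f=2) a[fast]=2≠a[slow]=1 write a[2]=2 → slow++,fast++
(s=2,f=3) a[fast]=2=a[slow] dup → fast++
(s=2,f=4) a[fast]=5≠a[slow]=2 write a[3]=5 → slow++,fast++
(s=3,f=5) a[fast]=12≠a[slow]=5 write a[4]=12 → slow++,fast++

slow=4, fast=6, prefix=[1, 2, 5, 12]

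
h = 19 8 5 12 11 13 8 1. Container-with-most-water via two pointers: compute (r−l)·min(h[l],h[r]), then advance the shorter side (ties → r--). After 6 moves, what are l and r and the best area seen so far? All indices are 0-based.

l=0, r=1, best area=65

l=0 r=7: min(19,1)*7=7 best=7 *, r--
l=0 r=6: min(19,8)*6=48 best=48 *, r--
l=0 r=5: min(19,13)*5=65 best=65 *, r--
l=0 r=4: min(19,11)*4=44 best=65, r--
l=0 r=3: min(19,12)*3=36 best=65, r--
l=0 r=2: min(19,5)*2=10 best=65, r--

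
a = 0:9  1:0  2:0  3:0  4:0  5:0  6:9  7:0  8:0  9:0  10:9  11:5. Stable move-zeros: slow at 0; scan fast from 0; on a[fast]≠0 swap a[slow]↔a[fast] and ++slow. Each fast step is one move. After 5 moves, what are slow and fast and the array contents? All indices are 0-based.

slow=1, fast=5, a=[9, 0, 0, 0, 0, 0, 9, 0, 0, 0, 9, 5]

(s=0,f=0) a[fast]=9≠0 swap→a[0]=9 → slow++,fast++
(s=1,f=1) a[fast]=0 → fast++
(s=1,f=2) a[fast]=0 → fast++
(s=1,f=3) a[fast]=0 → fast++
(s=1,f=4) a[fast]=0 → fast++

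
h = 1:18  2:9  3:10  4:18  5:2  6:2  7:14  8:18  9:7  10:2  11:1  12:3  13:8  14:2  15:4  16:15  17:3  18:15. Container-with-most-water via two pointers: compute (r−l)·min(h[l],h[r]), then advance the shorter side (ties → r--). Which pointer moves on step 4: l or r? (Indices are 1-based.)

[1,18] min(18,15)*17=255 best=255 * → r--
[1,17] min(18,3)*16=48 best=255 → r--
[1,16] min(18,15)*15=225 best=255 → r--
[1,15] min(18,4)*14=56 best=255 → r--

r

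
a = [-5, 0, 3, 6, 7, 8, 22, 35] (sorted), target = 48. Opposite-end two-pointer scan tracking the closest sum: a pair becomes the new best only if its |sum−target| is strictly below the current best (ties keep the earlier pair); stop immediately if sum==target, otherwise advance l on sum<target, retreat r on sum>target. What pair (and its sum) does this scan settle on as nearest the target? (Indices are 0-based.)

[0,7] -5+35=30 d=18 * → l++
[1,7] 0+35=35 d=13 * → l++
[2,7] 3+35=38 d=10 * → l++
[3,7] 6+35=41 d=7 * → l++
[4,7] 7+35=42 d=6 * → l++
[5,7] 8+35=43 d=5 * → l++
[6,7] 22+35=57 d=9 → r--

pair (8, 35) with sum 43 (|Δ|=5)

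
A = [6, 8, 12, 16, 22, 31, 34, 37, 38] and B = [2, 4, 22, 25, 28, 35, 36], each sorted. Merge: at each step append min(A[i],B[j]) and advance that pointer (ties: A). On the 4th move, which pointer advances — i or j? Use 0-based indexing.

[i=0,j=0] A[i]=6>B[j]=2 take 2 → j++
[i=0,j=1] A[i]=6>B[j]=4 take 4 → j++
[i=0,j=2] A[i]=6<=B[j]=22 take 6 → i++
[i=1,j=2] A[i]=8<=B[j]=22 take 8 → i++

i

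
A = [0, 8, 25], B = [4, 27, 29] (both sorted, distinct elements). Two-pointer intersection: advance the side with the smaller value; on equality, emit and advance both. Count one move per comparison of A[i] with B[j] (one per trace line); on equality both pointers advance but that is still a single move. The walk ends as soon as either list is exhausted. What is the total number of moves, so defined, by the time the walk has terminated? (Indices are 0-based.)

4 moves

[i=0,j=0] 0<4 → i++
[i=1,j=0] 8>4 → j++
[i=1,j=1] 8<27 → i++
[i=2,j=1] 25<27 → i++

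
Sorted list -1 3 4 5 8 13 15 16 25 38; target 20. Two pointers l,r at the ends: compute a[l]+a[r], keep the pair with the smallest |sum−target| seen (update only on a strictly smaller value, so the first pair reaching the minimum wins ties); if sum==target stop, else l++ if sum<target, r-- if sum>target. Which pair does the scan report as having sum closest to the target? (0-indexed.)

[0,9] -1+38=37 d=17 * → r--
[0,8] -1+25=24 d=4 * → r--
[0,7] -1+16=15 d=5 → l++
[1,7] 3+16=19 d=1 * → l++
[2,7] 4+16=20 d=0 * → stop

pair (4, 16) with sum 20 (|Δ|=0)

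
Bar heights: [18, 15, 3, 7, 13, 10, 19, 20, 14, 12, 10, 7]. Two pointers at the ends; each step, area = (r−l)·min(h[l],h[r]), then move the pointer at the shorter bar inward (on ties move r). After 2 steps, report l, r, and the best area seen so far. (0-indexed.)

l=0, r=9, best area=100

l=0 r=11: min(18,7)*11=77 best=77 *, r--
l=0 r=10: min(18,10)*10=100 best=100 *, r--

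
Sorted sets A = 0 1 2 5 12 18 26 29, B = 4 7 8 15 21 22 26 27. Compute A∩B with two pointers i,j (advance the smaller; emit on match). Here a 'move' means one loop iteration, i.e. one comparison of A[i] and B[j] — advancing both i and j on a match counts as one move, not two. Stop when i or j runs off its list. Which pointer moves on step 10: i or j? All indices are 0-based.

i

[i=0,j=0] 0<4 → i++
[i=1,j=0] 1<4 → i++
[i=2,j=0] 2<4 → i++
[i=3,j=0] 5>4 → j++
[i=3,j=1] 5<7 → i++
[i=4,j=1] 12>7 → j++
[i=4,j=2] 12>8 → j++
[i=4,j=3] 12<15 → i++
[i=5,j=3] 18>15 → j++
[i=5,j=4] 18<21 → i++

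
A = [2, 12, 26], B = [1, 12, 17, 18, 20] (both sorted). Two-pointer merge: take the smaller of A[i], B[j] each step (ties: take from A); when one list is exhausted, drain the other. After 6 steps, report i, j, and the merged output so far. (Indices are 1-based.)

i=3, j=5, merged so far=[1, 2, 12, 12, 17, 18]

i=1 j=1: A[i]=2>B[j]=1 take 1, j++
i=1 j=2: A[i]=2<=B[j]=12 take 2, i++
i=2 j=2: A[i]=12<=B[j]=12 take 12, i++
i=3 j=2: A[i]=26>B[j]=12 take 12, j++
i=3 j=3: A[i]=26>B[j]=17 take 17, j++
i=3 j=4: A[i]=26>B[j]=18 take 18, j++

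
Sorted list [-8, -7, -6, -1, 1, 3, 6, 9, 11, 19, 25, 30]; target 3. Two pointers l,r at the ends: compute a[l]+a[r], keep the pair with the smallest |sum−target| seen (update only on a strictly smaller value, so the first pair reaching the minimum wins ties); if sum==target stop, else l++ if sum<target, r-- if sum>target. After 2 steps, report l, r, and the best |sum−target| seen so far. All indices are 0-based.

l=0 r=11: -8+30=22 d=19 *, r--
l=0 r=10: -8+25=17 d=14 *, r--

l=0, r=9, best |Δ|=14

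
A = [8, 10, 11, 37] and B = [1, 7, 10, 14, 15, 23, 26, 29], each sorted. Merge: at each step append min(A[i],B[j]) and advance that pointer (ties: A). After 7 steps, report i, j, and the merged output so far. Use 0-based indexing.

i=3, j=4, merged so far=[1, 7, 8, 10, 10, 11, 14]

i=0 j=0: A[i]=8>B[j]=1 take 1, j++
i=0 j=1: A[i]=8>B[j]=7 take 7, j++
i=0 j=2: A[i]=8<=B[j]=10 take 8, i++
i=1 j=2: A[i]=10<=B[j]=10 take 10, i++
i=2 j=2: A[i]=11>B[j]=10 take 10, j++
i=2 j=3: A[i]=11<=B[j]=14 take 11, i++
i=3 j=3: A[i]=37>B[j]=14 take 14, j++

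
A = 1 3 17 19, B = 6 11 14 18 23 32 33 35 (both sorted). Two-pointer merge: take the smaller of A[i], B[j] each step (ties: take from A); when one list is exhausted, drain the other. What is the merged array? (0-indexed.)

i=0 j=0: A[i]=1<=B[j]=6 take 1, i++
i=1 j=0: A[i]=3<=B[j]=6 take 3, i++
i=2 j=0: A[i]=17>B[j]=6 take 6, j++
i=2 j=1: A[i]=17>B[j]=11 take 11, j++
i=2 j=2: A[i]=17>B[j]=14 take 14, j++
i=2 j=3: A[i]=17<=B[j]=18 take 17, i++
i=3 j=3: A[i]=19>B[j]=18 take 18, j++
i=3 j=4: A[i]=19<=B[j]=23 take 19, i++
i=4 j=4: A done, take B[j]=23, j++
i=4 j=5: A done, take B[j]=32, j++
i=4 j=6: A done, take B[j]=33, j++
i=4 j=7: A done, take B[j]=35, j++

[1, 3, 6, 11, 14, 17, 18, 19, 23, 32, 33, 35]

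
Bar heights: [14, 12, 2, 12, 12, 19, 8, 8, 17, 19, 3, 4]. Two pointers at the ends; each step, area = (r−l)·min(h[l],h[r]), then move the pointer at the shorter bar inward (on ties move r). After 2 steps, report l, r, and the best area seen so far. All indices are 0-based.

l=0, r=9, best area=44

l=0 r=11: min(14,4)*11=44 best=44 *, r--
l=0 r=10: min(14,3)*10=30 best=44, r--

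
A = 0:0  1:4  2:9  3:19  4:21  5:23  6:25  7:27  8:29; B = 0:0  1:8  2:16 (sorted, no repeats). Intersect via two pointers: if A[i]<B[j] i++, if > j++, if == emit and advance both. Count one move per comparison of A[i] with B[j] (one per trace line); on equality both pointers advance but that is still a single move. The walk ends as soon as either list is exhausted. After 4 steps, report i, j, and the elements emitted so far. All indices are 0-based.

i=3, j=2, emitted=[0]

[i=0,j=0] 0==0 emit → i++,j++
[i=1,j=1] 4<8 → i++
[i=2,j=1] 9>8 → j++
[i=2,j=2] 9<16 → i++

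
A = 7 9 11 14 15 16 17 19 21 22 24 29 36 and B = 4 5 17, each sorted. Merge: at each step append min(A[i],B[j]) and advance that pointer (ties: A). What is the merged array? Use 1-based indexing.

[i=1,j=1] A[i]=7>B[j]=4 take 4 → j++
[i=1,j=2] A[i]=7>B[j]=5 take 5 → j++
[i=1,j=3] A[i]=7<=B[j]=17 take 7 → i++
[i=2,j=3] A[i]=9<=B[j]=17 take 9 → i++
[i=3,j=3] A[i]=11<=B[j]=17 take 11 → i++
[i=4,j=3] A[i]=14<=B[j]=17 take 14 → i++
[i=5,j=3] A[i]=15<=B[j]=17 take 15 → i++
[i=6,j=3] A[i]=16<=B[j]=17 take 16 → i++
[i=7,j=3] A[i]=17<=B[j]=17 take 17 → i++
[i=8,j=3] A[i]=19>B[j]=17 take 17 → j++
[i=8,j=4] B done, take A[i]=19 → i++
[i=9,j=4] B done, take A[i]=21 → i++
[i=10,j=4] B done, take A[i]=22 → i++
[i=11,j=4] B done, take A[i]=24 → i++
[i=12,j=4] B done, take A[i]=29 → i++
[i=13,j=4] B done, take A[i]=36 → i++

[4, 5, 7, 9, 11, 14, 15, 16, 17, 17, 19, 21, 22, 24, 29, 36]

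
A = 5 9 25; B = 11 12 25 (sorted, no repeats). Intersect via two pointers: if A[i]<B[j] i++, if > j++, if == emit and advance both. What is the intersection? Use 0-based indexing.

i=0 j=0: 5<11, i++
i=1 j=0: 9<11, i++
i=2 j=0: 25>11, j++
i=2 j=1: 25>12, j++
i=2 j=2: 25==25 emit, i++,j++

intersection = [25]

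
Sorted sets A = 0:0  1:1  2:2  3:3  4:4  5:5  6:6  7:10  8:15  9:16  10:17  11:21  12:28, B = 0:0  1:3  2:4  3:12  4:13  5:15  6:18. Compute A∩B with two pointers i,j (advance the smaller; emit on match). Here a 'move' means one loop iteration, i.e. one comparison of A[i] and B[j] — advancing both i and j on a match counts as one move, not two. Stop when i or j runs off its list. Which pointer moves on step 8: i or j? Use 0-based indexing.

[i=0,j=0] 0==0 emit → i++,j++
[i=1,j=1] 1<3 → i++
[i=2,j=1] 2<3 → i++
[i=3,j=1] 3==3 emit → i++,j++
[i=4,j=2] 4==4 emit → i++,j++
[i=5,j=3] 5<12 → i++
[i=6,j=3] 6<12 → i++
[i=7,j=3] 10<12 → i++

i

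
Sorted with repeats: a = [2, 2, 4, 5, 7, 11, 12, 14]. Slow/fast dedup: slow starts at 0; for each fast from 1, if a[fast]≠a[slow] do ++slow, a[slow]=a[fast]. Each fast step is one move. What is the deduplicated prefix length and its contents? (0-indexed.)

slow=0 fast=1: a[fast]=2=a[slow] dup, fast++
slow=0 fast=2: a[fast]=4≠a[slow]=2 write a[1]=4, slow++,fast++
slow=1 fast=3: a[fast]=5≠a[slow]=4 write a[2]=5, slow++,fast++
slow=2 fast=4: a[fast]=7≠a[slow]=5 write a[3]=7, slow++,fast++
slow=3 fast=5: a[fast]=11≠a[slow]=7 write a[4]=11, slow++,fast++
slow=4 fast=6: a[fast]=12≠a[slow]=11 write a[5]=12, slow++,fast++
slow=5 fast=7: a[fast]=14≠a[slow]=12 write a[6]=14, slow++,fast++

length 7; prefix = [2, 4, 5, 7, 11, 12, 14]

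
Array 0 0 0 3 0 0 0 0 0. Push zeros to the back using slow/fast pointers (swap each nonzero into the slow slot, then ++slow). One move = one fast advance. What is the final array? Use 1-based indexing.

(s=1,f=1) a[fast]=0 → fast++
(s=1,f=2) a[fast]=0 → fast++
(s=1,f=3) a[fast]=0 → fast++
(s=1,f=4) a[fast]=3≠0 swap→a[1]=3 → slow++,fast++
(s=2,f=5) a[fast]=0 → fast++
(s=2,f=6) a[fast]=0 → fast++
(s=2,f=7) a[fast]=0 → fast++
(s=2,f=8) a[fast]=0 → fast++
(s=2,f=9) a[fast]=0 → fast++

[3, 0, 0, 0, 0, 0, 0, 0, 0]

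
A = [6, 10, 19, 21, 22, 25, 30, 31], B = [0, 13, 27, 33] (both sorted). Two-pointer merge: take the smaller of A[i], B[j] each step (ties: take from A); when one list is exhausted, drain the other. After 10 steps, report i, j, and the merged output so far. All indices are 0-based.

i=0 j=0: A[i]=6>B[j]=0 take 0, j++
i=0 j=1: A[i]=6<=B[j]=13 take 6, i++
i=1 j=1: A[i]=10<=B[j]=13 take 10, i++
i=2 j=1: A[i]=19>B[j]=13 take 13, j++
i=2 j=2: A[i]=19<=B[j]=27 take 19, i++
i=3 j=2: A[i]=21<=B[j]=27 take 21, i++
i=4 j=2: A[i]=22<=B[j]=27 take 22, i++
i=5 j=2: A[i]=25<=B[j]=27 take 25, i++
i=6 j=2: A[i]=30>B[j]=27 take 27, j++
i=6 j=3: A[i]=30<=B[j]=33 take 30, i++

i=7, j=3, merged so far=[0, 6, 10, 13, 19, 21, 22, 25, 27, 30]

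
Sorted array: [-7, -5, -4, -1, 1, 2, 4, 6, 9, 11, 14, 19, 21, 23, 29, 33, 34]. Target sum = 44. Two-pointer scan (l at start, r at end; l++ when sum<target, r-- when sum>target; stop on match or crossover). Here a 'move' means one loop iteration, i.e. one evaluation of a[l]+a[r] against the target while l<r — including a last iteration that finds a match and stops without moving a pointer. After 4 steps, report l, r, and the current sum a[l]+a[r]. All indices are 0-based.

l=4, r=16, sum=35

l=0 r=16: -7+34=27 <44, l++
l=1 r=16: -5+34=29 <44, l++
l=2 r=16: -4+34=30 <44, l++
l=3 r=16: -1+34=33 <44, l++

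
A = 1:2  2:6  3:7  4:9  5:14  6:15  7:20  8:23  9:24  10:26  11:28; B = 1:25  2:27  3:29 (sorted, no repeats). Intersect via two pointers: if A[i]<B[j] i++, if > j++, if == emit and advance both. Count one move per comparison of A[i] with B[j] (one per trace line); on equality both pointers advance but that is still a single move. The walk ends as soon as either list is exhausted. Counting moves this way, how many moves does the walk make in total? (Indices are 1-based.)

i=1 j=1: 2<25, i++
i=2 j=1: 6<25, i++
i=3 j=1: 7<25, i++
i=4 j=1: 9<25, i++
i=5 j=1: 14<25, i++
i=6 j=1: 15<25, i++
i=7 j=1: 20<25, i++
i=8 j=1: 23<25, i++
i=9 j=1: 24<25, i++
i=10 j=1: 26>25, j++
i=10 j=2: 26<27, i++
i=11 j=2: 28>27, j++
i=11 j=3: 28<29, i++

13 moves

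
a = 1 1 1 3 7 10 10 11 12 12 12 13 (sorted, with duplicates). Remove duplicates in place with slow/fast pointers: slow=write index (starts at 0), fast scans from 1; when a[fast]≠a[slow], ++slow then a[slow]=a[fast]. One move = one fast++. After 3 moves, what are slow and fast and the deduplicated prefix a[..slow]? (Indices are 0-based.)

slow=0 fast=1: a[fast]=1=a[slow] dup, fast++
slow=0 fast=2: a[fast]=1=a[slow] dup, fast++
slow=0 fast=3: a[fast]=3≠a[slow]=1 write a[1]=3, slow++,fast++

slow=1, fast=4, prefix=[1, 3]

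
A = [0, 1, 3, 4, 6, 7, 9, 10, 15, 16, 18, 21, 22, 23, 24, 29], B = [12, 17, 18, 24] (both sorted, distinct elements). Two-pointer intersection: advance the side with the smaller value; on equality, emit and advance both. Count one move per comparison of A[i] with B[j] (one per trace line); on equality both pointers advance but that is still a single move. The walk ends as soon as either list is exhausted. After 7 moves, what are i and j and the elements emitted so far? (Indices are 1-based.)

i=8, j=1, emitted=[]

[i=1,j=1] 0<12 → i++
[i=2,j=1] 1<12 → i++
[i=3,j=1] 3<12 → i++
[i=4,j=1] 4<12 → i++
[i=5,j=1] 6<12 → i++
[i=6,j=1] 7<12 → i++
[i=7,j=1] 9<12 → i++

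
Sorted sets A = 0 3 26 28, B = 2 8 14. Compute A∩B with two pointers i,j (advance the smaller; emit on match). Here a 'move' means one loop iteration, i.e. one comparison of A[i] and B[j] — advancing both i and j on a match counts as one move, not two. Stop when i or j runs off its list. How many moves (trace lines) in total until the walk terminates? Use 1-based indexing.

i=1 j=1: 0<2, i++
i=2 j=1: 3>2, j++
i=2 j=2: 3<8, i++
i=3 j=2: 26>8, j++
i=3 j=3: 26>14, j++

5 moves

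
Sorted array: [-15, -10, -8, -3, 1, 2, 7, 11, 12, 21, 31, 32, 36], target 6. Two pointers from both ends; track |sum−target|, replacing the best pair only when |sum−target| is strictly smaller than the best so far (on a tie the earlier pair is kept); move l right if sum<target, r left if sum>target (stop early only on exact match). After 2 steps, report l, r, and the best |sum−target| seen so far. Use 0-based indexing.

l=0 r=12: -15+36=21 d=15 *, r--
l=0 r=11: -15+32=17 d=11 *, r--

l=0, r=10, best |Δ|=11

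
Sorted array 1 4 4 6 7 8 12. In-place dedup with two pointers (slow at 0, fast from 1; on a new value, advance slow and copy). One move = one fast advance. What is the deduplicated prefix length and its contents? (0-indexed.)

slow=0 fast=1: a[fast]=4≠a[slow]=1 write a[1]=4, slow++,fast++
slow=1 fast=2: a[fast]=4=a[slow] dup, fast++
slow=1 fast=3: a[fast]=6≠a[slow]=4 write a[2]=6, slow++,fast++
slow=2 fast=4: a[fast]=7≠a[slow]=6 write a[3]=7, slow++,fast++
slow=3 fast=5: a[fast]=8≠a[slow]=7 write a[4]=8, slow++,fast++
slow=4 fast=6: a[fast]=12≠a[slow]=8 write a[5]=12, slow++,fast++

length 6; prefix = [1, 4, 6, 7, 8, 12]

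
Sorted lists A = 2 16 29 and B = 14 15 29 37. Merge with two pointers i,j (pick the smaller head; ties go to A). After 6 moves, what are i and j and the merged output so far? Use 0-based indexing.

i=3, j=3, merged so far=[2, 14, 15, 16, 29, 29]

[i=0,j=0] A[i]=2<=B[j]=14 take 2 → i++
[i=1,j=0] A[i]=16>B[j]=14 take 14 → j++
[i=1,j=1] A[i]=16>B[j]=15 take 15 → j++
[i=1,j=2] A[i]=16<=B[j]=29 take 16 → i++
[i=2,j=2] A[i]=29<=B[j]=29 take 29 → i++
[i=3,j=2] A done, take B[j]=29 → j++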